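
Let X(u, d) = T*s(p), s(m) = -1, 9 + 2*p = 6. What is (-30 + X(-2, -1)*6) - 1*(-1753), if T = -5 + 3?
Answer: 1735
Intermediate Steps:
p = -3/2 (p = -9/2 + (1/2)*6 = -9/2 + 3 = -3/2 ≈ -1.5000)
T = -2
X(u, d) = 2 (X(u, d) = -2*(-1) = 2)
(-30 + X(-2, -1)*6) - 1*(-1753) = (-30 + 2*6) - 1*(-1753) = (-30 + 12) + 1753 = -18 + 1753 = 1735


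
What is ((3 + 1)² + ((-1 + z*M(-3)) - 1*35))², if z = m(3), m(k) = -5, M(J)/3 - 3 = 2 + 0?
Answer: 9025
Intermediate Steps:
M(J) = 15 (M(J) = 9 + 3*(2 + 0) = 9 + 3*2 = 9 + 6 = 15)
z = -5
((3 + 1)² + ((-1 + z*M(-3)) - 1*35))² = ((3 + 1)² + ((-1 - 5*15) - 1*35))² = (4² + ((-1 - 75) - 35))² = (16 + (-76 - 35))² = (16 - 111)² = (-95)² = 9025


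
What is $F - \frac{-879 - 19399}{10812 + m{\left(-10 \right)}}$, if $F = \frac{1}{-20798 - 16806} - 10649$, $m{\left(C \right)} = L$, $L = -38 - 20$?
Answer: $- \frac{2152811481913}{202196708} \approx -10647.0$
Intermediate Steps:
$L = -58$ ($L = -38 - 20 = -58$)
$m{\left(C \right)} = -58$
$F = - \frac{400444997}{37604}$ ($F = \frac{1}{-37604} - 10649 = - \frac{1}{37604} - 10649 = - \frac{400444997}{37604} \approx -10649.0$)
$F - \frac{-879 - 19399}{10812 + m{\left(-10 \right)}} = - \frac{400444997}{37604} - \frac{-879 - 19399}{10812 - 58} = - \frac{400444997}{37604} - - \frac{20278}{10754} = - \frac{400444997}{37604} - \left(-20278\right) \frac{1}{10754} = - \frac{400444997}{37604} - - \frac{10139}{5377} = - \frac{400444997}{37604} + \frac{10139}{5377} = - \frac{2152811481913}{202196708}$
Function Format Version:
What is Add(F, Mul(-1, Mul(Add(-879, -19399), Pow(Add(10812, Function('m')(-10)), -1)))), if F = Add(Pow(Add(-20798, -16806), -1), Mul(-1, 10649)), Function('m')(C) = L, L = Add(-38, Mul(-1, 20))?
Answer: Rational(-2152811481913, 202196708) ≈ -10647.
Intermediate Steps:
L = -58 (L = Add(-38, -20) = -58)
Function('m')(C) = -58
F = Rational(-400444997, 37604) (F = Add(Pow(-37604, -1), -10649) = Add(Rational(-1, 37604), -10649) = Rational(-400444997, 37604) ≈ -10649.)
Add(F, Mul(-1, Mul(Add(-879, -19399), Pow(Add(10812, Function('m')(-10)), -1)))) = Add(Rational(-400444997, 37604), Mul(-1, Mul(Add(-879, -19399), Pow(Add(10812, -58), -1)))) = Add(Rational(-400444997, 37604), Mul(-1, Mul(-20278, Pow(10754, -1)))) = Add(Rational(-400444997, 37604), Mul(-1, Mul(-20278, Rational(1, 10754)))) = Add(Rational(-400444997, 37604), Mul(-1, Rational(-10139, 5377))) = Add(Rational(-400444997, 37604), Rational(10139, 5377)) = Rational(-2152811481913, 202196708)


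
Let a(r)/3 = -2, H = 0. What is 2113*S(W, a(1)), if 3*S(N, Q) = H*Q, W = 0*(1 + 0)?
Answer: 0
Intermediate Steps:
a(r) = -6 (a(r) = 3*(-2) = -6)
W = 0 (W = 0*1 = 0)
S(N, Q) = 0 (S(N, Q) = (0*Q)/3 = (⅓)*0 = 0)
2113*S(W, a(1)) = 2113*0 = 0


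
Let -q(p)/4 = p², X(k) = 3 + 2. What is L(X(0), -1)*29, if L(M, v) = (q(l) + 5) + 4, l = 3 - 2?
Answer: 145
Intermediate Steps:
l = 1
X(k) = 5
q(p) = -4*p²
L(M, v) = 5 (L(M, v) = (-4*1² + 5) + 4 = (-4*1 + 5) + 4 = (-4 + 5) + 4 = 1 + 4 = 5)
L(X(0), -1)*29 = 5*29 = 145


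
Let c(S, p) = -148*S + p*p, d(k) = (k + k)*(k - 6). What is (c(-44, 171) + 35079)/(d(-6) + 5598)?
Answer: 35416/2871 ≈ 12.336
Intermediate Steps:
d(k) = 2*k*(-6 + k) (d(k) = (2*k)*(-6 + k) = 2*k*(-6 + k))
c(S, p) = p² - 148*S (c(S, p) = -148*S + p² = p² - 148*S)
(c(-44, 171) + 35079)/(d(-6) + 5598) = ((171² - 148*(-44)) + 35079)/(2*(-6)*(-6 - 6) + 5598) = ((29241 + 6512) + 35079)/(2*(-6)*(-12) + 5598) = (35753 + 35079)/(144 + 5598) = 70832/5742 = 70832*(1/5742) = 35416/2871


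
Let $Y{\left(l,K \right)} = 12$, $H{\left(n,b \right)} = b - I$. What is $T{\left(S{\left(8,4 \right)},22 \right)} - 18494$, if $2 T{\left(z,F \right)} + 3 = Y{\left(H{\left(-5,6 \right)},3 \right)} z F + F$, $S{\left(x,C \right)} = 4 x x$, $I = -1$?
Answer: $\frac{30615}{2} \approx 15308.0$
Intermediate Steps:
$H{\left(n,b \right)} = 1 + b$ ($H{\left(n,b \right)} = b - -1 = b + 1 = 1 + b$)
$S{\left(x,C \right)} = 4 x^{2}$
$T{\left(z,F \right)} = - \frac{3}{2} + \frac{F}{2} + 6 F z$ ($T{\left(z,F \right)} = - \frac{3}{2} + \frac{12 z F + F}{2} = - \frac{3}{2} + \frac{12 F z + F}{2} = - \frac{3}{2} + \frac{F + 12 F z}{2} = - \frac{3}{2} + \left(\frac{F}{2} + 6 F z\right) = - \frac{3}{2} + \frac{F}{2} + 6 F z$)
$T{\left(S{\left(8,4 \right)},22 \right)} - 18494 = \left(- \frac{3}{2} + \frac{1}{2} \cdot 22 + 6 \cdot 22 \cdot 4 \cdot 8^{2}\right) - 18494 = \left(- \frac{3}{2} + 11 + 6 \cdot 22 \cdot 4 \cdot 64\right) - 18494 = \left(- \frac{3}{2} + 11 + 6 \cdot 22 \cdot 256\right) - 18494 = \left(- \frac{3}{2} + 11 + 33792\right) - 18494 = \frac{67603}{2} - 18494 = \frac{30615}{2}$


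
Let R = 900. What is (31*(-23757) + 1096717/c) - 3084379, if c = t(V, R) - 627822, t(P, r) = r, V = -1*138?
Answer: -2395373512729/626922 ≈ -3.8208e+6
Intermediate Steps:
V = -138
c = -626922 (c = 900 - 627822 = -626922)
(31*(-23757) + 1096717/c) - 3084379 = (31*(-23757) + 1096717/(-626922)) - 3084379 = (-736467 + 1096717*(-1/626922)) - 3084379 = (-736467 - 1096717/626922) - 3084379 = -461708461291/626922 - 3084379 = -2395373512729/626922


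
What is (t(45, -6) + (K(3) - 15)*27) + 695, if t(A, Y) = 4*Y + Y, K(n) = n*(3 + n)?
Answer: 746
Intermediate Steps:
t(A, Y) = 5*Y
(t(45, -6) + (K(3) - 15)*27) + 695 = (5*(-6) + (3*(3 + 3) - 15)*27) + 695 = (-30 + (3*6 - 15)*27) + 695 = (-30 + (18 - 15)*27) + 695 = (-30 + 3*27) + 695 = (-30 + 81) + 695 = 51 + 695 = 746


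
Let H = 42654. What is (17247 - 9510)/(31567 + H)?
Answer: 7737/74221 ≈ 0.10424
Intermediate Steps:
(17247 - 9510)/(31567 + H) = (17247 - 9510)/(31567 + 42654) = 7737/74221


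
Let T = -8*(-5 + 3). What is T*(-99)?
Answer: -1584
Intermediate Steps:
T = 16 (T = -8*(-2) = 16)
T*(-99) = 16*(-99) = -1584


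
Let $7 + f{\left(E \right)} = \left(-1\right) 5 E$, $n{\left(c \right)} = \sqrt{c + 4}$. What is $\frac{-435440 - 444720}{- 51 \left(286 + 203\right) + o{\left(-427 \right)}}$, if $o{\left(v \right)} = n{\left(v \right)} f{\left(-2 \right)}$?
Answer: $\frac{304865420}{8638299} + \frac{110020 i \sqrt{47}}{8638299} \approx 35.292 + 0.087316 i$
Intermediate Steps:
$n{\left(c \right)} = \sqrt{4 + c}$
$f{\left(E \right)} = -7 - 5 E$ ($f{\left(E \right)} = -7 + \left(-1\right) 5 E = -7 - 5 E$)
$o{\left(v \right)} = 3 \sqrt{4 + v}$ ($o{\left(v \right)} = \sqrt{4 + v} \left(-7 - -10\right) = \sqrt{4 + v} \left(-7 + 10\right) = \sqrt{4 + v} 3 = 3 \sqrt{4 + v}$)
$\frac{-435440 - 444720}{- 51 \left(286 + 203\right) + o{\left(-427 \right)}} = \frac{-435440 - 444720}{- 51 \left(286 + 203\right) + 3 \sqrt{4 - 427}} = - \frac{880160}{\left(-51\right) 489 + 3 \sqrt{-423}} = - \frac{880160}{-24939 + 3 \cdot 3 i \sqrt{47}} = - \frac{880160}{-24939 + 9 i \sqrt{47}}$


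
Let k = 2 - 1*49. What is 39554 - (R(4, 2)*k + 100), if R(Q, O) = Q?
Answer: 39642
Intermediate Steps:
k = -47 (k = 2 - 49 = -47)
39554 - (R(4, 2)*k + 100) = 39554 - (4*(-47) + 100) = 39554 - (-188 + 100) = 39554 - 1*(-88) = 39554 + 88 = 39642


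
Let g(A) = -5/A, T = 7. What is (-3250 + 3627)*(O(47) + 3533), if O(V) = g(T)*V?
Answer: 9234992/7 ≈ 1.3193e+6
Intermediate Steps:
O(V) = -5*V/7 (O(V) = (-5/7)*V = (-5*⅐)*V = -5*V/7)
(-3250 + 3627)*(O(47) + 3533) = (-3250 + 3627)*(-5/7*47 + 3533) = 377*(-235/7 + 3533) = 377*(24496/7) = 9234992/7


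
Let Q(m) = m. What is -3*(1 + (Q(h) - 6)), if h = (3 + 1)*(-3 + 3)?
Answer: 15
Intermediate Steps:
h = 0 (h = 4*0 = 0)
-3*(1 + (Q(h) - 6)) = -3*(1 + (0 - 6)) = -3*(1 - 6) = -3*(-5) = 15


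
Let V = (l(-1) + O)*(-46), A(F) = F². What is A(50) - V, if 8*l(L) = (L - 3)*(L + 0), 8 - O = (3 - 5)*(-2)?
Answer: 2707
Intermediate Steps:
O = 4 (O = 8 - (3 - 5)*(-2) = 8 - (-2)*(-2) = 8 - 1*4 = 8 - 4 = 4)
l(L) = L*(-3 + L)/8 (l(L) = ((L - 3)*(L + 0))/8 = ((-3 + L)*L)/8 = (L*(-3 + L))/8 = L*(-3 + L)/8)
V = -207 (V = ((⅛)*(-1)*(-3 - 1) + 4)*(-46) = ((⅛)*(-1)*(-4) + 4)*(-46) = (½ + 4)*(-46) = (9/2)*(-46) = -207)
A(50) - V = 50² - 1*(-207) = 2500 + 207 = 2707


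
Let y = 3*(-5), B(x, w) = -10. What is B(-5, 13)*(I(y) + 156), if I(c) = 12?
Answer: -1680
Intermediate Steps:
y = -15
B(-5, 13)*(I(y) + 156) = -10*(12 + 156) = -10*168 = -1680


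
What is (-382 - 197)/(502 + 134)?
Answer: -193/212 ≈ -0.91038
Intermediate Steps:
(-382 - 197)/(502 + 134) = -579/636 = -579*1/636 = -193/212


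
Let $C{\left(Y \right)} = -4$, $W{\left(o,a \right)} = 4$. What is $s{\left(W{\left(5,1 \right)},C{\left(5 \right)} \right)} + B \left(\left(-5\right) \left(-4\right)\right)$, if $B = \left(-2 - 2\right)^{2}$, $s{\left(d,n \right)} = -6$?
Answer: $314$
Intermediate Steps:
$B = 16$ ($B = \left(-4\right)^{2} = 16$)
$s{\left(W{\left(5,1 \right)},C{\left(5 \right)} \right)} + B \left(\left(-5\right) \left(-4\right)\right) = -6 + 16 \left(\left(-5\right) \left(-4\right)\right) = -6 + 16 \cdot 20 = -6 + 320 = 314$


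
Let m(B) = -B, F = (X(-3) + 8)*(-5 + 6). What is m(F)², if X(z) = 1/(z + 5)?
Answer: 289/4 ≈ 72.250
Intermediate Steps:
X(z) = 1/(5 + z)
F = 17/2 (F = (1/(5 - 3) + 8)*(-5 + 6) = (1/2 + 8)*1 = (½ + 8)*1 = (17/2)*1 = 17/2 ≈ 8.5000)
m(F)² = (-1*17/2)² = (-17/2)² = 289/4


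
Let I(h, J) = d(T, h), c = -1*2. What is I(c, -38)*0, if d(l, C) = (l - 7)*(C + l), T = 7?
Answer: 0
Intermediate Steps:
d(l, C) = (-7 + l)*(C + l)
c = -2
I(h, J) = 0 (I(h, J) = 7**2 - 7*h - 7*7 + h*7 = 49 - 7*h - 49 + 7*h = 0)
I(c, -38)*0 = 0*0 = 0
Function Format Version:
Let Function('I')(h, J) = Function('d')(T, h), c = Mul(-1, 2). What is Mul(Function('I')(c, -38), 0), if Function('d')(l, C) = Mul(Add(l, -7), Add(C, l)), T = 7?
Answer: 0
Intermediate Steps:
Function('d')(l, C) = Mul(Add(-7, l), Add(C, l))
c = -2
Function('I')(h, J) = 0 (Function('I')(h, J) = Add(Pow(7, 2), Mul(-7, h), Mul(-7, 7), Mul(h, 7)) = Add(49, Mul(-7, h), -49, Mul(7, h)) = 0)
Mul(Function('I')(c, -38), 0) = Mul(0, 0) = 0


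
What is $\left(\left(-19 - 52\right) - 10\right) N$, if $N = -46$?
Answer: $3726$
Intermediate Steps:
$\left(\left(-19 - 52\right) - 10\right) N = \left(\left(-19 - 52\right) - 10\right) \left(-46\right) = \left(-71 - 10\right) \left(-46\right) = \left(-81\right) \left(-46\right) = 3726$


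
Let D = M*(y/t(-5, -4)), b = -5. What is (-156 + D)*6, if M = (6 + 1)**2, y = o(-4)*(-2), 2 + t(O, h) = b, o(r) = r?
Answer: -1272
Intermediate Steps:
t(O, h) = -7 (t(O, h) = -2 - 5 = -7)
y = 8 (y = -4*(-2) = 8)
M = 49 (M = 7**2 = 49)
D = -56 (D = 49*(8/(-7)) = 49*(8*(-1/7)) = 49*(-8/7) = -56)
(-156 + D)*6 = (-156 - 56)*6 = -212*6 = -1272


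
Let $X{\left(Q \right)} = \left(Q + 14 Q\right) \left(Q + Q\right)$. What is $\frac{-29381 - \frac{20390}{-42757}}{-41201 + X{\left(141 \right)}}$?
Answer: $- \frac{1256223027}{23739926353} \approx -0.052916$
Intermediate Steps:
$X{\left(Q \right)} = 30 Q^{2}$ ($X{\left(Q \right)} = 15 Q 2 Q = 30 Q^{2}$)
$\frac{-29381 - \frac{20390}{-42757}}{-41201 + X{\left(141 \right)}} = \frac{-29381 - \frac{20390}{-42757}}{-41201 + 30 \cdot 141^{2}} = \frac{-29381 - - \frac{20390}{42757}}{-41201 + 30 \cdot 19881} = \frac{-29381 + \frac{20390}{42757}}{-41201 + 596430} = - \frac{1256223027}{42757 \cdot 555229} = \left(- \frac{1256223027}{42757}\right) \frac{1}{555229} = - \frac{1256223027}{23739926353}$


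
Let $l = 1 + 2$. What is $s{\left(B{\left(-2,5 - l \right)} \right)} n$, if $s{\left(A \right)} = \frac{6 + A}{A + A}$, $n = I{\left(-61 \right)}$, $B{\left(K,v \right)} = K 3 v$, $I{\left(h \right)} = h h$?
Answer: $\frac{3721}{4} \approx 930.25$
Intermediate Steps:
$I{\left(h \right)} = h^{2}$
$l = 3$
$B{\left(K,v \right)} = 3 K v$
$n = 3721$ ($n = \left(-61\right)^{2} = 3721$)
$s{\left(A \right)} = \frac{6 + A}{2 A}$
$s{\left(B{\left(-2,5 - l \right)} \right)} n = \frac{6 + 3 \left(-2\right) \left(5 - 3\right)}{2 \cdot 3 \left(-2\right) \left(5 - 3\right)} 3721 = \frac{6 + 3 \left(-2\right) 2}{2 \cdot 3 \left(-2\right) 2} \cdot 3721 = \frac{6 - 12}{2 \left(-12\right)} 3721 = \frac{1}{2} \left(- \frac{1}{12}\right) \left(-6\right) 3721 = \frac{1}{4} \cdot 3721 = \frac{3721}{4}$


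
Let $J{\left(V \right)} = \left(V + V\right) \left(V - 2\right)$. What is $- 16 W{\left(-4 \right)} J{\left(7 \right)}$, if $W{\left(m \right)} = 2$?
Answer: $-2240$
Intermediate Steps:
$J{\left(V \right)} = 2 V \left(-2 + V\right)$
$- 16 W{\left(-4 \right)} J{\left(7 \right)} = \left(-16\right) 2 \cdot 2 \cdot 7 \left(-2 + 7\right) = - 32 \cdot 2 \cdot 7 \cdot 5 = \left(-32\right) 70 = -2240$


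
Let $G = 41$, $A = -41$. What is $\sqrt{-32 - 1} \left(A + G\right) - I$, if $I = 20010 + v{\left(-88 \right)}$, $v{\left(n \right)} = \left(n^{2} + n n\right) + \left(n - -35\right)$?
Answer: $-35445$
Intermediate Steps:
$v{\left(n \right)} = 35 + n + 2 n^{2}$ ($v{\left(n \right)} = \left(n^{2} + n^{2}\right) + \left(n + 35\right) = 2 n^{2} + \left(35 + n\right) = 35 + n + 2 n^{2}$)
$I = 35445$ ($I = 20010 + \left(35 - 88 + 2 \left(-88\right)^{2}\right) = 20010 + \left(35 - 88 + 2 \cdot 7744\right) = 20010 + \left(35 - 88 + 15488\right) = 20010 + 15435 = 35445$)
$\sqrt{-32 - 1} \left(A + G\right) - I = \sqrt{-32 - 1} \left(-41 + 41\right) - 35445 = \sqrt{-33} \cdot 0 - 35445 = i \sqrt{33} \cdot 0 - 35445 = 0 - 35445 = -35445$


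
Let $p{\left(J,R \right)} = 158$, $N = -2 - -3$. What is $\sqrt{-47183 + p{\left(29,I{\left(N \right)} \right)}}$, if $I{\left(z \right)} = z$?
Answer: $15 i \sqrt{209} \approx 216.85 i$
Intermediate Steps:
$N = 1$ ($N = -2 + 3 = 1$)
$\sqrt{-47183 + p{\left(29,I{\left(N \right)} \right)}} = \sqrt{-47183 + 158} = \sqrt{-47025} = 15 i \sqrt{209}$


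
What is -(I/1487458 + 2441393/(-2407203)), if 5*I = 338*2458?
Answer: 8078716931879/8951533399935 ≈ 0.90250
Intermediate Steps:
I = 830804/5 (I = (338*2458)/5 = (⅕)*830804 = 830804/5 ≈ 1.6616e+5)
-(I/1487458 + 2441393/(-2407203)) = -((830804/5)/1487458 + 2441393/(-2407203)) = -((830804/5)*(1/1487458) + 2441393*(-1/2407203)) = -(415402/3718645 - 2441393/2407203) = -1*(-8078716931879/8951533399935) = 8078716931879/8951533399935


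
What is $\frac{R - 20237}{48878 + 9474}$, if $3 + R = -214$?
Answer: $- \frac{1461}{4168} \approx -0.35053$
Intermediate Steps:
$R = -217$ ($R = -3 - 214 = -217$)
$\frac{R - 20237}{48878 + 9474} = \frac{-217 - 20237}{48878 + 9474} = - \frac{20454}{58352} = \left(-20454\right) \frac{1}{58352} = - \frac{1461}{4168}$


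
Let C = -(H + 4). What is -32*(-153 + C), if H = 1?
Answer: 5056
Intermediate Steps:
C = -5 (C = -(1 + 4) = -1*5 = -5)
-32*(-153 + C) = -32*(-153 - 5) = -32*(-158) = 5056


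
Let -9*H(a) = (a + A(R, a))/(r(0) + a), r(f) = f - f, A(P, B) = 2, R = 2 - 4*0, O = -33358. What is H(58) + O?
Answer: -2902156/87 ≈ -33358.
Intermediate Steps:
R = 2 (R = 2 + 0 = 2)
r(f) = 0
H(a) = -(2 + a)/(9*a) (H(a) = -(a + 2)/(9*(0 + a)) = -(2 + a)/(9*a))
H(58) + O = (⅑)*(-2 - 1*58)/58 - 33358 = (⅑)*(1/58)*(-2 - 58) - 33358 = (⅑)*(1/58)*(-60) - 33358 = -10/87 - 33358 = -2902156/87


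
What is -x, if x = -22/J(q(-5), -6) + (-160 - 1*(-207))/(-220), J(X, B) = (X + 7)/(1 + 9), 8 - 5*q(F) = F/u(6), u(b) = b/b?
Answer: 7633/330 ≈ 23.130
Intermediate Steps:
u(b) = 1
q(F) = 8/5 - F/5 (q(F) = 8/5 - F/(5*1) = 8/5 - F/5)
J(X, B) = 7/10 + X/10 (J(X, B) = (7 + X)/10 = (7 + X)*(⅒) = 7/10 + X/10)
x = -7633/330 (x = -22/(7/10 + (8/5 - ⅕*(-5))/10) + (-160 - 1*(-207))/(-220) = -22/(7/10 + (8/5 + 1)/10) + (-160 + 207)*(-1/220) = -22/(7/10 + (⅒)*(13/5)) + 47*(-1/220) = -22/(7/10 + 13/50) - 47/220 = -22/24/25 - 47/220 = -22*25/24 - 47/220 = -275/12 - 47/220 = -7633/330 ≈ -23.130)
-x = -1*(-7633/330) = 7633/330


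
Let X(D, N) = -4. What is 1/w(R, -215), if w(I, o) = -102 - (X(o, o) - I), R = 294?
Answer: 1/196 ≈ 0.0051020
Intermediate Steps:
w(I, o) = -98 + I (w(I, o) = -102 - (-4 - I) = -102 + (4 + I) = -98 + I)
1/w(R, -215) = 1/(-98 + 294) = 1/196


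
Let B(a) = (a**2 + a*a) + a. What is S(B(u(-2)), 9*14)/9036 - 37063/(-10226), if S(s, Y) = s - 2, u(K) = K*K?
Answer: 41906119/11550267 ≈ 3.6282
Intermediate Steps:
u(K) = K**2
B(a) = a + 2*a**2 (B(a) = (a**2 + a**2) + a = 2*a**2 + a = a + 2*a**2)
S(s, Y) = -2 + s
S(B(u(-2)), 9*14)/9036 - 37063/(-10226) = (-2 + (-2)**2*(1 + 2*(-2)**2))/9036 - 37063/(-10226) = (-2 + 4*(1 + 2*4))*(1/9036) - 37063*(-1/10226) = (-2 + 4*(1 + 8))*(1/9036) + 37063/10226 = (-2 + 4*9)*(1/9036) + 37063/10226 = (-2 + 36)*(1/9036) + 37063/10226 = 34*(1/9036) + 37063/10226 = 17/4518 + 37063/10226 = 41906119/11550267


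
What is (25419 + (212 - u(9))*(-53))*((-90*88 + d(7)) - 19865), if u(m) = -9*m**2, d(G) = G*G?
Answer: 678256144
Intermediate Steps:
d(G) = G**2
(25419 + (212 - u(9))*(-53))*((-90*88 + d(7)) - 19865) = (25419 + (212 - (-9)*9**2)*(-53))*((-90*88 + 7**2) - 19865) = (25419 + (212 - (-9)*81)*(-53))*((-7920 + 49) - 19865) = (25419 + (212 - 1*(-729))*(-53))*(-7871 - 19865) = (25419 + (212 + 729)*(-53))*(-27736) = (25419 + 941*(-53))*(-27736) = (25419 - 49873)*(-27736) = -24454*(-27736) = 678256144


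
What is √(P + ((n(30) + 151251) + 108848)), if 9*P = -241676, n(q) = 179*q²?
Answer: √3549115/3 ≈ 627.97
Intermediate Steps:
P = -241676/9 (P = (⅑)*(-241676) = -241676/9 ≈ -26853.)
√(P + ((n(30) + 151251) + 108848)) = √(-241676/9 + ((179*30² + 151251) + 108848)) = √(-241676/9 + ((179*900 + 151251) + 108848)) = √(-241676/9 + ((161100 + 151251) + 108848)) = √(-241676/9 + (312351 + 108848)) = √(-241676/9 + 421199) = √(3549115/9) = √3549115/3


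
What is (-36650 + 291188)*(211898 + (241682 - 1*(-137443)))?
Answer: 150437812374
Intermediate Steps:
(-36650 + 291188)*(211898 + (241682 - 1*(-137443))) = 254538*(211898 + (241682 + 137443)) = 254538*(211898 + 379125) = 254538*591023 = 150437812374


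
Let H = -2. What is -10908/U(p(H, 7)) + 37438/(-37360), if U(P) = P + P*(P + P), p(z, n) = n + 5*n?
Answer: -9019609/2222920 ≈ -4.0575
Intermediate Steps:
p(z, n) = 6*n
U(P) = P + 2*P² (U(P) = P + P*(2*P) = P + 2*P²)
-10908/U(p(H, 7)) + 37438/(-37360) = -10908*1/(42*(1 + 2*(6*7))) + 37438/(-37360) = -10908*1/(42*(1 + 2*42)) + 37438*(-1/37360) = -10908*1/(42*(1 + 84)) - 18719/18680 = -10908/(42*85) - 18719/18680 = -10908/3570 - 18719/18680 = -10908*1/3570 - 18719/18680 = -1818/595 - 18719/18680 = -9019609/2222920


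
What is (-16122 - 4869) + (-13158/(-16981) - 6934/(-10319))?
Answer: -3677935152893/175226939 ≈ -20990.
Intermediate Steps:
(-16122 - 4869) + (-13158/(-16981) - 6934/(-10319)) = -20991 + (-13158*(-1/16981) - 6934*(-1/10319)) = -20991 + (13158/16981 + 6934/10319) = -20991 + 253523656/175226939 = -3677935152893/175226939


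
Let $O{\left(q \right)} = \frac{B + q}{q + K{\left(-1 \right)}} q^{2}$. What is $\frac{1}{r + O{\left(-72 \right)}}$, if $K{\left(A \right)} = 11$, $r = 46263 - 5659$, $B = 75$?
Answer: $\frac{61}{2461292} \approx 2.4784 \cdot 10^{-5}$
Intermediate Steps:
$r = 40604$
$O{\left(q \right)} = \frac{q^{2} \left(75 + q\right)}{11 + q}$ ($O{\left(q \right)} = \frac{75 + q}{q + 11} q^{2} = \frac{75 + q}{11 + q} q^{2} = \frac{q^{2} \left(75 + q\right)}{11 + q}$)
$\frac{1}{r + O{\left(-72 \right)}} = \frac{1}{40604 + \frac{\left(-72\right)^{2} \left(75 - 72\right)}{11 - 72}} = \frac{1}{40604 + 5184 \frac{1}{-61} \cdot 3} = \frac{1}{40604 + 5184 \left(- \frac{1}{61}\right) 3} = \frac{1}{40604 - \frac{15552}{61}} = \frac{1}{\frac{2461292}{61}} = \frac{61}{2461292}$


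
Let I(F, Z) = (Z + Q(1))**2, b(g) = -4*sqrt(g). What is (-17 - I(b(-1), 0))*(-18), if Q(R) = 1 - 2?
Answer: 324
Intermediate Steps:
Q(R) = -1
I(F, Z) = (-1 + Z)**2 (I(F, Z) = (Z - 1)**2 = (-1 + Z)**2)
(-17 - I(b(-1), 0))*(-18) = (-17 - (-1 + 0)**2)*(-18) = (-17 - 1*(-1)**2)*(-18) = (-17 - 1*1)*(-18) = (-17 - 1)*(-18) = -18*(-18) = 324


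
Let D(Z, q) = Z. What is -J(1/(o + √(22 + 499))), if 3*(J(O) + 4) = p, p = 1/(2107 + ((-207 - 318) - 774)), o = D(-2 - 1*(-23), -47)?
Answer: 9695/2424 ≈ 3.9996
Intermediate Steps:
o = 21 (o = -2 - 1*(-23) = -2 + 23 = 21)
p = 1/808 (p = 1/(2107 + (-525 - 774)) = 1/(2107 - 1299) = 1/808 ≈ 0.0012376)
J(O) = -9695/2424 (J(O) = -4 + (⅓)*(1/808) = -4 + 1/2424 = -9695/2424)
-J(1/(o + √(22 + 499))) = -1*(-9695/2424) = 9695/2424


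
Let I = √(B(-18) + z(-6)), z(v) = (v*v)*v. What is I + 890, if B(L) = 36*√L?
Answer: 890 + 6*√(-6 + 3*I*√2) ≈ 894.93 + 15.501*I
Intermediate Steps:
z(v) = v³ (z(v) = v²*v = v³)
I = √(-216 + 108*I*√2) (I = √(36*√(-18) + (-6)³) = √(36*(3*I*√2) - 216) = √(108*I*√2 - 216) = √(-216 + 108*I*√2) ≈ 4.9267 + 15.501*I)
I + 890 = 6*√(-6 + 3*I*√2) + 890 = 890 + 6*√(-6 + 3*I*√2)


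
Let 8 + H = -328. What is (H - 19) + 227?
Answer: -128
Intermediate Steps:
H = -336 (H = -8 - 328 = -336)
(H - 19) + 227 = (-336 - 19) + 227 = -355 + 227 = -128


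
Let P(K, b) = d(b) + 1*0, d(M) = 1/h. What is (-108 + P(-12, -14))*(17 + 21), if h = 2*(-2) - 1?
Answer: -20558/5 ≈ -4111.6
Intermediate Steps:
h = -5 (h = -4 - 1 = -5)
d(M) = -1/5 (d(M) = 1/(-5) = -1/5)
P(K, b) = -1/5 (P(K, b) = -1/5 + 1*0 = -1/5 + 0 = -1/5)
(-108 + P(-12, -14))*(17 + 21) = (-108 - 1/5)*(17 + 21) = -541/5*38 = -20558/5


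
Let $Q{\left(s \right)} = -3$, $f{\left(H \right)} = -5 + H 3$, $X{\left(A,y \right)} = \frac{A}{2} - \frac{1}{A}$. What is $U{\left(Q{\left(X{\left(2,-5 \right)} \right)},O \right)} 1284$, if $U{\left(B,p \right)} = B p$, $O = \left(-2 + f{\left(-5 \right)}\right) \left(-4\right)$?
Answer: $-338976$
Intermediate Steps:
$X{\left(A,y \right)} = \frac{A}{2} - \frac{1}{A}$ ($X{\left(A,y \right)} = A \frac{1}{2} - \frac{1}{A} = \frac{A}{2} - \frac{1}{A}$)
$f{\left(H \right)} = -5 + 3 H$
$O = 88$ ($O = \left(-2 + \left(-5 + 3 \left(-5\right)\right)\right) \left(-4\right) = \left(-2 - 20\right) \left(-4\right) = \left(-22\right) \left(-4\right) = 88$)
$U{\left(Q{\left(X{\left(2,-5 \right)} \right)},O \right)} 1284 = \left(-3\right) 88 \cdot 1284 = \left(-264\right) 1284 = -338976$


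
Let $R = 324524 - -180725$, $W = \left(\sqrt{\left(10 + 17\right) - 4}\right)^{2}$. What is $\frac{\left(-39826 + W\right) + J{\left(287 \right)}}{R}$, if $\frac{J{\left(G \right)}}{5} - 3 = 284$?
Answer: $- \frac{38368}{505249} \approx -0.075939$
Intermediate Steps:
$J{\left(G \right)} = 1435$ ($J{\left(G \right)} = 15 + 5 \cdot 284 = 15 + 1420 = 1435$)
$W = 23$ ($W = \left(\sqrt{27 - 4}\right)^{2} = \left(\sqrt{23}\right)^{2} = 23$)
$R = 505249$ ($R = 324524 + 180725 = 505249$)
$\frac{\left(-39826 + W\right) + J{\left(287 \right)}}{R} = \frac{\left(-39826 + 23\right) + 1435}{505249} = \left(-39803 + 1435\right) \frac{1}{505249} = \left(-38368\right) \frac{1}{505249} = - \frac{38368}{505249}$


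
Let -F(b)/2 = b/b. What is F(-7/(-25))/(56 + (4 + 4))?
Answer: -1/32 ≈ -0.031250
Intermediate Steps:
F(b) = -2 (F(b) = -2*b/b = -2*1 = -2)
F(-7/(-25))/(56 + (4 + 4)) = -2/(56 + (4 + 4)) = -2/(56 + 8) = -2/64 = (1/64)*(-2) = -1/32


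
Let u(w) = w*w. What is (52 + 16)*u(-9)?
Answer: 5508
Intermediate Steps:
u(w) = w²
(52 + 16)*u(-9) = (52 + 16)*(-9)² = 68*81 = 5508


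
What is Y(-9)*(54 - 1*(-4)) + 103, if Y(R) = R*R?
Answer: 4801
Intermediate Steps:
Y(R) = R²
Y(-9)*(54 - 1*(-4)) + 103 = (-9)²*(54 - 1*(-4)) + 103 = 81*(54 + 4) + 103 = 81*58 + 103 = 4698 + 103 = 4801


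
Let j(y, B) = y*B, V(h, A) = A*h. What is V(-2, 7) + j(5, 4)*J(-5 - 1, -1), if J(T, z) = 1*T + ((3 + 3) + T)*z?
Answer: -134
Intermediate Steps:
j(y, B) = B*y
J(T, z) = T + z*(6 + T) (J(T, z) = T + (6 + T)*z = T + z*(6 + T))
V(-2, 7) + j(5, 4)*J(-5 - 1, -1) = 7*(-2) + (4*5)*((-5 - 1) + 6*(-1) + (-5 - 1)*(-1)) = -14 + 20*(-6 - 6 - 6*(-1)) = -14 + 20*(-6 - 6 + 6) = -14 + 20*(-6) = -14 - 120 = -134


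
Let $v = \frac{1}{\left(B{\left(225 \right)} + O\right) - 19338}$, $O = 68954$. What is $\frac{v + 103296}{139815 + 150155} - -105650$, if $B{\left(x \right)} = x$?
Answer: $\frac{1526900655826437}{14452394770} \approx 1.0565 \cdot 10^{5}$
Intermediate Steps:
$v = \frac{1}{49841}$ ($v = \frac{1}{\left(225 + 68954\right) - 19338} = \frac{1}{69179 - 19338} = \frac{1}{49841} \approx 2.0064 \cdot 10^{-5}$)
$\frac{v + 103296}{139815 + 150155} - -105650 = \frac{\frac{1}{49841} + 103296}{139815 + 150155} - -105650 = \frac{5148375937}{49841 \cdot 289970} + 105650 = \frac{5148375937}{49841} \cdot \frac{1}{289970} + 105650 = \frac{5148375937}{14452394770} + 105650 = \frac{1526900655826437}{14452394770}$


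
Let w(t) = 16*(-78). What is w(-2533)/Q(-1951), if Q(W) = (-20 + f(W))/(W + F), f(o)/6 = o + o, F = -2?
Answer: -304668/2929 ≈ -104.02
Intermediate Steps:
f(o) = 12*o (f(o) = 6*(o + o) = 6*(2*o) = 12*o)
w(t) = -1248
Q(W) = (-20 + 12*W)/(-2 + W) (Q(W) = (-20 + 12*W)/(W - 2) = (-20 + 12*W)/(-2 + W))
w(-2533)/Q(-1951) = -1248*(-2 - 1951)/(4*(-5 + 3*(-1951))) = -1248*(-1953/(4*(-5 - 5853))) = -1248/(4*(-1/1953)*(-5858)) = -1248/23432/1953 = -1248*1953/23432 = -304668/2929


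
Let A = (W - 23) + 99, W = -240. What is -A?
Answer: 164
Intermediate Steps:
A = -164 (A = (-240 - 23) + 99 = -263 + 99 = -164)
-A = -1*(-164) = 164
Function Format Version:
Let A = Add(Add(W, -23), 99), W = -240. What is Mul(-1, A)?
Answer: 164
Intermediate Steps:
A = -164 (A = Add(Add(-240, -23), 99) = Add(-263, 99) = -164)
Mul(-1, A) = Mul(-1, -164) = 164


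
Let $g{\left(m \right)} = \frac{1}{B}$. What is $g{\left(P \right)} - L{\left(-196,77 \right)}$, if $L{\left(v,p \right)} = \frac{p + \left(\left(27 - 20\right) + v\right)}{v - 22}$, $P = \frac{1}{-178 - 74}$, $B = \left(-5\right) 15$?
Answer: $- \frac{4309}{8175} \approx -0.52709$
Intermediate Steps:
$B = -75$
$P = - \frac{1}{252}$ ($P = \frac{1}{-252} = - \frac{1}{252} \approx -0.0039683$)
$L{\left(v,p \right)} = \frac{7 + p + v}{-22 + v}$ ($L{\left(v,p \right)} = \frac{p + \left(7 + v\right)}{-22 + v} = \frac{7 + p + v}{-22 + v}$)
$g{\left(m \right)} = - \frac{1}{75}$ ($g{\left(m \right)} = \frac{1}{-75} = - \frac{1}{75}$)
$g{\left(P \right)} - L{\left(-196,77 \right)} = - \frac{1}{75} - \frac{7 + 77 - 196}{-22 - 196} = - \frac{1}{75} - \frac{1}{-218} \left(-112\right) = - \frac{1}{75} - \left(- \frac{1}{218}\right) \left(-112\right) = - \frac{1}{75} - \frac{56}{109} = - \frac{4309}{8175}$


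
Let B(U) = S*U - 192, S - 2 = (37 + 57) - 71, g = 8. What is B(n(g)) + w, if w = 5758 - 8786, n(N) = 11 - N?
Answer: -3145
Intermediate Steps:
S = 25 (S = 2 + ((37 + 57) - 71) = 2 + (94 - 71) = 2 + 23 = 25)
B(U) = -192 + 25*U (B(U) = 25*U - 192 = -192 + 25*U)
w = -3028
B(n(g)) + w = (-192 + 25*(11 - 1*8)) - 3028 = (-192 + 25*(11 - 8)) - 3028 = (-192 + 25*3) - 3028 = (-192 + 75) - 3028 = -117 - 3028 = -3145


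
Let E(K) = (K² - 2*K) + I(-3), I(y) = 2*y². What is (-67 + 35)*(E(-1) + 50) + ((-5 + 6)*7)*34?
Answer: -2034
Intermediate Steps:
E(K) = 18 + K² - 2*K (E(K) = (K² - 2*K) + 2*(-3)² = (K² - 2*K) + 2*9 = (K² - 2*K) + 18 = 18 + K² - 2*K)
(-67 + 35)*(E(-1) + 50) + ((-5 + 6)*7)*34 = (-67 + 35)*((18 + (-1)² - 2*(-1)) + 50) + ((-5 + 6)*7)*34 = -32*((18 + 1 + 2) + 50) + (1*7)*34 = -32*(21 + 50) + 7*34 = -32*71 + 238 = -2272 + 238 = -2034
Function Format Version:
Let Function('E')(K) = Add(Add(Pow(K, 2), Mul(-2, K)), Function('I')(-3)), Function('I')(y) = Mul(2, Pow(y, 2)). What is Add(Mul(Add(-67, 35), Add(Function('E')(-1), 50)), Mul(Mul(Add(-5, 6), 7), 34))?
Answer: -2034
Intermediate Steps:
Function('E')(K) = Add(18, Pow(K, 2), Mul(-2, K)) (Function('E')(K) = Add(Add(Pow(K, 2), Mul(-2, K)), Mul(2, Pow(-3, 2))) = Add(Add(Pow(K, 2), Mul(-2, K)), Mul(2, 9)) = Add(Add(Pow(K, 2), Mul(-2, K)), 18) = Add(18, Pow(K, 2), Mul(-2, K)))
Add(Mul(Add(-67, 35), Add(Function('E')(-1), 50)), Mul(Mul(Add(-5, 6), 7), 34)) = Add(Mul(Add(-67, 35), Add(Add(18, Pow(-1, 2), Mul(-2, -1)), 50)), Mul(Mul(Add(-5, 6), 7), 34)) = Add(Mul(-32, Add(Add(18, 1, 2), 50)), Mul(Mul(1, 7), 34)) = Add(Mul(-32, Add(21, 50)), Mul(7, 34)) = Add(Mul(-32, 71), 238) = Add(-2272, 238) = -2034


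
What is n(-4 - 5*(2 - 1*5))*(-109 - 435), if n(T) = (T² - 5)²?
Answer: -7320064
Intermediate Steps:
n(T) = (-5 + T²)²
n(-4 - 5*(2 - 1*5))*(-109 - 435) = (-5 + (-4 - 5*(2 - 1*5))²)²*(-109 - 435) = (-5 + (-4 - 5*(2 - 5))²)²*(-544) = (-5 + (-4 - 5*(-3))²)²*(-544) = (-5 + (-4 + 15)²)²*(-544) = (-5 + 11²)²*(-544) = (-5 + 121)²*(-544) = 116²*(-544) = 13456*(-544) = -7320064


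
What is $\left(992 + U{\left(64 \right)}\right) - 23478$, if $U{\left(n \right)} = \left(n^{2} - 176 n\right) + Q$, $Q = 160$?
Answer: $-29494$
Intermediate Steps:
$U{\left(n \right)} = 160 + n^{2} - 176 n$ ($U{\left(n \right)} = \left(n^{2} - 176 n\right) + 160 = 160 + n^{2} - 176 n$)
$\left(992 + U{\left(64 \right)}\right) - 23478 = \left(992 + \left(160 + 64^{2} - 11264\right)\right) - 23478 = \left(992 + \left(160 + 4096 - 11264\right)\right) - 23478 = \left(992 - 7008\right) - 23478 = -6016 - 23478 = -29494$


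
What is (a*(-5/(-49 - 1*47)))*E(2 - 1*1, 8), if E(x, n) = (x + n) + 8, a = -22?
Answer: -935/48 ≈ -19.479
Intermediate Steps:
E(x, n) = 8 + n + x (E(x, n) = (n + x) + 8 = 8 + n + x)
(a*(-5/(-49 - 1*47)))*E(2 - 1*1, 8) = (-(-110)/(-49 - 1*47))*(8 + 8 + (2 - 1*1)) = (-(-110)/(-49 - 47))*(8 + 8 + (2 - 1)) = (-(-110)/(-96))*(8 + 8 + 1) = -(-110)*(-1)/96*17 = -22*5/96*17 = -55/48*17 = -935/48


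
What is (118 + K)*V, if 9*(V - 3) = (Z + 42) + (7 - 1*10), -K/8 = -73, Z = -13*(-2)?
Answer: 7176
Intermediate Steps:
Z = 26
K = 584 (K = -8*(-73) = 584)
V = 92/9 (V = 3 + ((26 + 42) + (7 - 1*10))/9 = 3 + (68 + (7 - 10))/9 = 3 + (68 - 3)/9 = 3 + (⅑)*65 = 3 + 65/9 = 92/9 ≈ 10.222)
(118 + K)*V = (118 + 584)*(92/9) = 702*(92/9) = 7176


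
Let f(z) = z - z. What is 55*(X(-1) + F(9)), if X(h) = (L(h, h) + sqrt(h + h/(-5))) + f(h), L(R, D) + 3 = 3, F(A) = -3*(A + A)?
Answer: -2970 + 22*I*sqrt(5) ≈ -2970.0 + 49.193*I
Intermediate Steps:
F(A) = -6*A
L(R, D) = 0 (L(R, D) = -3 + 3 = 0)
f(z) = 0
X(h) = 2*sqrt(5)*sqrt(h)/5 (X(h) = (0 + sqrt(h + h/(-5))) + 0 = (0 + sqrt(h + h*(-1/5))) + 0 = (0 + sqrt(h - h/5)) + 0 = (0 + sqrt(4*h/5)) + 0 = (0 + 2*sqrt(5)*sqrt(h)/5) + 0 = 2*sqrt(5)*sqrt(h)/5 + 0 = 2*sqrt(5)*sqrt(h)/5)
55*(X(-1) + F(9)) = 55*(2*sqrt(5)*sqrt(-1)/5 - 6*9) = 55*(2*sqrt(5)*I/5 - 54) = 55*(2*I*sqrt(5)/5 - 54) = 55*(-54 + 2*I*sqrt(5)/5) = -2970 + 22*I*sqrt(5)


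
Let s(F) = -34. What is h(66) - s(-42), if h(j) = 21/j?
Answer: 755/22 ≈ 34.318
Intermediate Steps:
h(66) - s(-42) = 21/66 - 1*(-34) = 21*(1/66) + 34 = 7/22 + 34 = 755/22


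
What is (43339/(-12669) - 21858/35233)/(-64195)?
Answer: 1803881989/28654521669015 ≈ 6.2953e-5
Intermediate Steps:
(43339/(-12669) - 21858/35233)/(-64195) = (43339*(-1/12669) - 21858*1/35233)*(-1/64195) = (-43339/12669 - 21858/35233)*(-1/64195) = -1803881989/446366877*(-1/64195) = 1803881989/28654521669015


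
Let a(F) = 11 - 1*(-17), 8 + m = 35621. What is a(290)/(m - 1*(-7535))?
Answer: 1/1541 ≈ 0.00064893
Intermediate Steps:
m = 35613 (m = -8 + 35621 = 35613)
a(F) = 28 (a(F) = 11 + 17 = 28)
a(290)/(m - 1*(-7535)) = 28/(35613 - 1*(-7535)) = 28/(35613 + 7535) = 28/43148 = 28*(1/43148) = 1/1541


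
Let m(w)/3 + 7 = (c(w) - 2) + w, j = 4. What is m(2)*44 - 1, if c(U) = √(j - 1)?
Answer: -925 + 132*√3 ≈ -696.37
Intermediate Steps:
c(U) = √3 (c(U) = √(4 - 1) = √3)
m(w) = -27 + 3*w + 3*√3 (m(w) = -21 + 3*((√3 - 2) + w) = -21 + 3*((-2 + √3) + w) = -21 + 3*(-2 + w + √3) = -21 + (-6 + 3*w + 3*√3) = -27 + 3*w + 3*√3)
m(2)*44 - 1 = (-27 + 3*2 + 3*√3)*44 - 1 = (-27 + 6 + 3*√3)*44 - 1 = (-21 + 3*√3)*44 - 1 = (-924 + 132*√3) - 1 = -925 + 132*√3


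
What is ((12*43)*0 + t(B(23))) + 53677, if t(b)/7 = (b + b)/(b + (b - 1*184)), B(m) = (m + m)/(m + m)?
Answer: 697800/13 ≈ 53677.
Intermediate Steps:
B(m) = 1 (B(m) = (2*m)/((2*m)) = (2*m)*(1/(2*m)) = 1)
t(b) = 14*b/(-184 + 2*b) (t(b) = 7*((b + b)/(b + (b - 1*184))) = 7*((2*b)/(b + (b - 184))) = 7*((2*b)/(b + (-184 + b))) = 7*((2*b)/(-184 + 2*b)) = 7*(2*b/(-184 + 2*b)) = 14*b/(-184 + 2*b))
((12*43)*0 + t(B(23))) + 53677 = ((12*43)*0 + 7*1/(-92 + 1)) + 53677 = (516*0 + 7*1/(-91)) + 53677 = (0 + 7*1*(-1/91)) + 53677 = (0 - 1/13) + 53677 = -1/13 + 53677 = 697800/13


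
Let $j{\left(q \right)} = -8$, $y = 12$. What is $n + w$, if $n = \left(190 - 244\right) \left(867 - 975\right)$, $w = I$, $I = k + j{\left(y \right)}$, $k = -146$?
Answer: $5678$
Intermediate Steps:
$I = -154$ ($I = -146 - 8 = -154$)
$w = -154$
$n = 5832$ ($n = \left(-54\right) \left(-108\right) = 5832$)
$n + w = 5832 - 154 = 5678$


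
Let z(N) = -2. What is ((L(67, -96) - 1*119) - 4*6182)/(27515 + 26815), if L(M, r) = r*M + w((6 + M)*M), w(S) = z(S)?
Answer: -10427/18110 ≈ -0.57576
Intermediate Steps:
w(S) = -2
L(M, r) = -2 + M*r (L(M, r) = r*M - 2 = M*r - 2 = -2 + M*r)
((L(67, -96) - 1*119) - 4*6182)/(27515 + 26815) = (((-2 + 67*(-96)) - 1*119) - 4*6182)/(27515 + 26815) = (((-2 - 6432) - 119) - 24728)/54330 = ((-6434 - 119) - 24728)*(1/54330) = (-6553 - 24728)*(1/54330) = -31281*1/54330 = -10427/18110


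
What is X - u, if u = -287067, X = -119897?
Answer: 167170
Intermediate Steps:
X - u = -119897 - 1*(-287067) = -119897 + 287067 = 167170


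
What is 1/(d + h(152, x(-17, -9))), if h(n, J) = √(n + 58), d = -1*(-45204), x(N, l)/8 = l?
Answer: 7534/340566901 - √210/2043401406 ≈ 2.2115e-5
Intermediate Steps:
x(N, l) = 8*l
d = 45204
h(n, J) = √(58 + n)
1/(d + h(152, x(-17, -9))) = 1/(45204 + √(58 + 152)) = 1/(45204 + √210)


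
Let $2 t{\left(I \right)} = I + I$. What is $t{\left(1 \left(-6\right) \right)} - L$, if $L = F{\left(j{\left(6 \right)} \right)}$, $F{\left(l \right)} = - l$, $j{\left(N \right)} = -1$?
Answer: $-7$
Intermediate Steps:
$t{\left(I \right)} = I$ ($t{\left(I \right)} = \frac{I + I}{2} = \frac{2 I}{2} = I$)
$L = 1$ ($L = \left(-1\right) \left(-1\right) = 1$)
$t{\left(1 \left(-6\right) \right)} - L = 1 \left(-6\right) - 1 = -6 - 1 = -7$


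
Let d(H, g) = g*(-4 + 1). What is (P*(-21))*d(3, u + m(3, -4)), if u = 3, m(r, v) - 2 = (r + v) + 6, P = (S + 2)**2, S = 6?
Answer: 40320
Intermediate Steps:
P = 64 (P = (6 + 2)**2 = 8**2 = 64)
m(r, v) = 8 + r + v (m(r, v) = 2 + ((r + v) + 6) = 2 + (6 + r + v) = 8 + r + v)
d(H, g) = -3*g (d(H, g) = g*(-3) = -3*g)
(P*(-21))*d(3, u + m(3, -4)) = (64*(-21))*(-3*(3 + (8 + 3 - 4))) = -(-4032)*(3 + 7) = -(-4032)*10 = -1344*(-30) = 40320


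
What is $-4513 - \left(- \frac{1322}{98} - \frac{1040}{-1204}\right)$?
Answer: $- \frac{9482288}{2107} \approx -4500.4$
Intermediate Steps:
$-4513 - \left(- \frac{1322}{98} - \frac{1040}{-1204}\right) = -4513 - \left(\left(-1322\right) \frac{1}{98} - - \frac{260}{301}\right) = -4513 - \left(- \frac{661}{49} + \frac{260}{301}\right) = -4513 - - \frac{26603}{2107} = -4513 + \frac{26603}{2107} = - \frac{9482288}{2107}$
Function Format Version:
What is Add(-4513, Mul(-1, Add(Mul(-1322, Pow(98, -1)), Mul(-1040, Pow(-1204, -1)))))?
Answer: Rational(-9482288, 2107) ≈ -4500.4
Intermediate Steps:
Add(-4513, Mul(-1, Add(Mul(-1322, Pow(98, -1)), Mul(-1040, Pow(-1204, -1))))) = Add(-4513, Mul(-1, Add(Mul(-1322, Rational(1, 98)), Mul(-1040, Rational(-1, 1204))))) = Add(-4513, Mul(-1, Add(Rational(-661, 49), Rational(260, 301)))) = Add(-4513, Mul(-1, Rational(-26603, 2107))) = Add(-4513, Rational(26603, 2107)) = Rational(-9482288, 2107)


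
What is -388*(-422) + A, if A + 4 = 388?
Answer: 164120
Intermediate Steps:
A = 384 (A = -4 + 388 = 384)
-388*(-422) + A = -388*(-422) + 384 = 163736 + 384 = 164120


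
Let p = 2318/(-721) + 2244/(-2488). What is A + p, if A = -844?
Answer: -380348205/448462 ≈ -848.12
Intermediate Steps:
p = -1846277/448462 (p = 2318*(-1/721) + 2244*(-1/2488) = -2318/721 - 561/622 = -1846277/448462 ≈ -4.1169)
A + p = -844 - 1846277/448462 = -380348205/448462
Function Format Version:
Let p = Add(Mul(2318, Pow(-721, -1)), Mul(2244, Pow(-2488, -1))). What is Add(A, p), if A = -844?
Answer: Rational(-380348205, 448462) ≈ -848.12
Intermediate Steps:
p = Rational(-1846277, 448462) (p = Add(Mul(2318, Rational(-1, 721)), Mul(2244, Rational(-1, 2488))) = Add(Rational(-2318, 721), Rational(-561, 622)) = Rational(-1846277, 448462) ≈ -4.1169)
Add(A, p) = Add(-844, Rational(-1846277, 448462)) = Rational(-380348205, 448462)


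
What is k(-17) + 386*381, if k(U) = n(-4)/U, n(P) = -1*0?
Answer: 147066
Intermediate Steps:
n(P) = 0
k(U) = 0 (k(U) = 0/U = 0)
k(-17) + 386*381 = 0 + 386*381 = 0 + 147066 = 147066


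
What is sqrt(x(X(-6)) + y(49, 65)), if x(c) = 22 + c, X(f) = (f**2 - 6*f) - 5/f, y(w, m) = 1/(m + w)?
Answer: sqrt(34238)/19 ≈ 9.7387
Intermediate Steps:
X(f) = f**2 - 6*f - 5/f
sqrt(x(X(-6)) + y(49, 65)) = sqrt((22 + (-5 + (-6)**2*(-6 - 6))/(-6)) + 1/(65 + 49)) = sqrt((22 - (-5 + 36*(-12))/6) + 1/114) = sqrt((22 - (-5 - 432)/6) + 1/114) = sqrt((22 - 1/6*(-437)) + 1/114) = sqrt((22 + 437/6) + 1/114) = sqrt(569/6 + 1/114) = sqrt(1802/19) = sqrt(34238)/19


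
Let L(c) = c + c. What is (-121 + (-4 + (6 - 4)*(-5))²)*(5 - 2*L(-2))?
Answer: 975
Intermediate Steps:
L(c) = 2*c
(-121 + (-4 + (6 - 4)*(-5))²)*(5 - 2*L(-2)) = (-121 + (-4 + (6 - 4)*(-5))²)*(5 - 4*(-2)) = (-121 + (-4 + 2*(-5))²)*(5 - 2*(-4)) = (-121 + (-4 - 10)²)*(5 + 8) = (-121 + (-14)²)*13 = (-121 + 196)*13 = 75*13 = 975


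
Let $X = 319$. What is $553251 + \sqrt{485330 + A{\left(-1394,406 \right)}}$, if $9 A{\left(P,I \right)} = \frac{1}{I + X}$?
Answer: $553251 + \frac{\sqrt{91836569279}}{435} \approx 5.5395 \cdot 10^{5}$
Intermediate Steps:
$A{\left(P,I \right)} = \frac{1}{9 \left(319 + I\right)}$ ($A{\left(P,I \right)} = \frac{1}{9 \left(I + 319\right)} = \frac{1}{9 \left(319 + I\right)}$)
$553251 + \sqrt{485330 + A{\left(-1394,406 \right)}} = 553251 + \sqrt{485330 + \frac{1}{9 \left(319 + 406\right)}} = 553251 + \sqrt{485330 + \frac{1}{9 \cdot 725}} = 553251 + \sqrt{485330 + \frac{1}{9} \cdot \frac{1}{725}} = 553251 + \sqrt{485330 + \frac{1}{6525}} = 553251 + \sqrt{\frac{3166778251}{6525}} = 553251 + \frac{\sqrt{91836569279}}{435}$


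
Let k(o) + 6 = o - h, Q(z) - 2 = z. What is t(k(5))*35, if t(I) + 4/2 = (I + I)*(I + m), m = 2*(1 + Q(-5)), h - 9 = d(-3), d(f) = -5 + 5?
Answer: 9730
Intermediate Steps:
d(f) = 0
h = 9 (h = 9 + 0 = 9)
Q(z) = 2 + z
k(o) = -15 + o (k(o) = -6 + (o - 1*9) = -6 + (o - 9) = -6 + (-9 + o) = -15 + o)
m = -4 (m = 2*(1 + (2 - 5)) = 2*(1 - 3) = 2*(-2) = -4)
t(I) = -2 + 2*I*(-4 + I) (t(I) = -2 + (I + I)*(I - 4) = -2 + (2*I)*(-4 + I) = -2 + 2*I*(-4 + I))
t(k(5))*35 = (-2 - 8*(-15 + 5) + 2*(-15 + 5)²)*35 = (-2 - 8*(-10) + 2*(-10)²)*35 = (-2 + 80 + 2*100)*35 = (-2 + 80 + 200)*35 = 278*35 = 9730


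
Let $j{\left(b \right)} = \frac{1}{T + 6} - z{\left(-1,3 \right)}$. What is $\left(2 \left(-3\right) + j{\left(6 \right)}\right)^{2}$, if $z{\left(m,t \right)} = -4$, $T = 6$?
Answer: $\frac{529}{144} \approx 3.6736$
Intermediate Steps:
$j{\left(b \right)} = \frac{49}{12}$ ($j{\left(b \right)} = \frac{1}{6 + 6} - -4 = \frac{1}{12} + 4 = \frac{49}{12}$)
$\left(2 \left(-3\right) + j{\left(6 \right)}\right)^{2} = \left(2 \left(-3\right) + \frac{49}{12}\right)^{2} = \left(-6 + \frac{49}{12}\right)^{2} = \left(- \frac{23}{12}\right)^{2} = \frac{529}{144}$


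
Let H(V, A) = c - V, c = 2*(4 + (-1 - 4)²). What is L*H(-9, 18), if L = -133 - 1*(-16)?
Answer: -7839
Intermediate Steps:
L = -117 (L = -133 + 16 = -117)
c = 58 (c = 2*(4 + (-5)²) = 2*(4 + 25) = 2*29 = 58)
H(V, A) = 58 - V
L*H(-9, 18) = -117*(58 - 1*(-9)) = -117*(58 + 9) = -117*67 = -7839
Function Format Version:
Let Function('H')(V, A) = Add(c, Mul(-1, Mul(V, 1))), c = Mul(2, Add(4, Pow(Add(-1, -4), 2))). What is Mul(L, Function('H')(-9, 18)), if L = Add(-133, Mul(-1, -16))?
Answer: -7839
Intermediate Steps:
L = -117 (L = Add(-133, 16) = -117)
c = 58 (c = Mul(2, Add(4, Pow(-5, 2))) = Mul(2, Add(4, 25)) = Mul(2, 29) = 58)
Function('H')(V, A) = Add(58, Mul(-1, V)) (Function('H')(V, A) = Add(58, Mul(-1, Mul(V, 1))) = Add(58, Mul(-1, V)))
Mul(L, Function('H')(-9, 18)) = Mul(-117, Add(58, Mul(-1, -9))) = Mul(-117, Add(58, 9)) = Mul(-117, 67) = -7839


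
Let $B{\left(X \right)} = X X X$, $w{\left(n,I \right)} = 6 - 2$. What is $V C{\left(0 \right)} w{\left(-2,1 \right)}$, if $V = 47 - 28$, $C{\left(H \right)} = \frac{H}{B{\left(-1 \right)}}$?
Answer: $0$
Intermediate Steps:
$w{\left(n,I \right)} = 4$
$B{\left(X \right)} = X^{3}$ ($B{\left(X \right)} = X^{2} X = X^{3}$)
$C{\left(H \right)} = - H$ ($C{\left(H \right)} = \frac{H}{\left(-1\right)^{3}} = \frac{H}{-1} = H \left(-1\right) = - H$)
$V = 19$
$V C{\left(0 \right)} w{\left(-2,1 \right)} = 19 \left(\left(-1\right) 0\right) 4 = 19 \cdot 0 \cdot 4 = 0 \cdot 4 = 0$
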